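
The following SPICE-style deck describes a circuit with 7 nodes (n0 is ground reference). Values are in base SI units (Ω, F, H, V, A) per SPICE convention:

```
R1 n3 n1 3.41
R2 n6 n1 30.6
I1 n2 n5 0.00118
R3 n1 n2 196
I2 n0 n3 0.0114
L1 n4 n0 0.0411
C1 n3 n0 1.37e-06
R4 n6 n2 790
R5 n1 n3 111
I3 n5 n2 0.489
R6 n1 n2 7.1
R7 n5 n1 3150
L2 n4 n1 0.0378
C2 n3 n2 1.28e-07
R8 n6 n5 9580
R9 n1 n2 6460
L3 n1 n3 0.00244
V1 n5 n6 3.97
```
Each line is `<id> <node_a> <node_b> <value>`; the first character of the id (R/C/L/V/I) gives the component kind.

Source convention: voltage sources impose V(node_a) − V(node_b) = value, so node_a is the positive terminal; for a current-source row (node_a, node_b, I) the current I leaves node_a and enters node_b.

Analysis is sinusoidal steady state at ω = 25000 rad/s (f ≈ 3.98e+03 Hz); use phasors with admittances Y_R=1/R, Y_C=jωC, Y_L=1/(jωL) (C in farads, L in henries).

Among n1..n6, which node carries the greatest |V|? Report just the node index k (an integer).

6

Element admittances at ω=25000 rad/s:
  Y(R1) = 0.2933+0.000j S between n3,n1
  Y(R2) = 0.03268+0.000j S between n6,n1
  I1: injects 0.00118 A into n5 (from n2)
  Y(R3) = 0.005102+0.000j S between n1,n2
  I2: injects 0.0114 A into n3 (from n0)
  Y(L1) = 0.000-0.0009732j S between n4,n0
  Y(C1) = 0.000+0.03425j S between n3,n0
  Y(R4) = 0.001266+0.000j S between n6,n2
  Y(R5) = 0.009009+0.000j S between n1,n3
  I3: injects 0.489 A into n2 (from n5)
  Y(R6) = 0.1408+0.000j S between n1,n2
  Y(R7) = 0.0003175+0.000j S between n5,n1
  Y(L2) = 0.000-0.001058j S between n4,n1
  Y(C2) = 0.000+0.003200j S between n3,n2
  Y(R8) = 0.0001044+0.000j S between n6,n5
  Y(R9) = 0.0001548+0.000j S between n1,n2
  Y(L3) = 0.000-0.01639j S between n1,n3
  V1: constraint V(n5)−V(n6) = 3.97
Assemble and solve the 7×7 MNA system:
  V(n1)=0.001381-0.3720j  V(n2)=3.188-0.4413j  V(n3)=2.044e-05-0.3384j  V(n4)=0.0007194-0.1938j  V(n5)=-10.19-0.3746j  V(n6)=-14.16-0.3746j
  i(V1)=-0.4850+8.121e-07j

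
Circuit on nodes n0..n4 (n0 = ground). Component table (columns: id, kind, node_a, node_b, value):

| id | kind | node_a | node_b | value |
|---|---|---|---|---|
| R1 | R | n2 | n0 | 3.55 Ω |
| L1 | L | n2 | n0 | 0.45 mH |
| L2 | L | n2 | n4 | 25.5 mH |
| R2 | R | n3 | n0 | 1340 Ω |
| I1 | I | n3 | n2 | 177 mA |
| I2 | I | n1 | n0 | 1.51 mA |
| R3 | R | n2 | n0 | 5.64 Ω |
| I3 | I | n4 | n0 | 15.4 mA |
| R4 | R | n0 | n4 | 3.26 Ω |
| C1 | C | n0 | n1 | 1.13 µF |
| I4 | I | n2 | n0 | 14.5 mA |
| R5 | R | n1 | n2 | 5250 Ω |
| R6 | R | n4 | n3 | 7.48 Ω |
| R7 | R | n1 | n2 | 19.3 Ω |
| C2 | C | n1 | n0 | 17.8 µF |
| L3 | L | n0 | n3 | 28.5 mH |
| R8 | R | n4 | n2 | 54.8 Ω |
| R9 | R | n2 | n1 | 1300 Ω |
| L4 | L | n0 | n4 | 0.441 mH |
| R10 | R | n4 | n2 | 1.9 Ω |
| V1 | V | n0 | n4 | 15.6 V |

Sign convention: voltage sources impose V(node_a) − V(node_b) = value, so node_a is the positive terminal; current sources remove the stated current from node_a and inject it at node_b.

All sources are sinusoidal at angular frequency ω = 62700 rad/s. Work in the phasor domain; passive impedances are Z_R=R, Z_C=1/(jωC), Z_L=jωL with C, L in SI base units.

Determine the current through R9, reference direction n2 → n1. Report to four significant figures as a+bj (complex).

-0.006042-0.0004561j A

Element admittances at ω=62700 rad/s:
  Y(R1) = 0.2817+0.000j S between n2,n0
  Y(L1) = 0.000-0.03544j S between n2,n0
  Y(L2) = 0.000-0.0006254j S between n2,n4
  Y(R2) = 0.0007463+0.000j S between n3,n0
  I1: injects 0.177 A into n2 (from n3)
  I2: injects 0.00151 A into n0 (from n1)
  Y(R3) = 0.1773+0.000j S between n2,n0
  I3: injects 0.0154 A into n0 (from n4)
  Y(R4) = 0.3067+0.000j S between n0,n4
  Y(C1) = 0.000+0.07085j S between n0,n1
  I4: injects 0.0145 A into n0 (from n2)
  Y(R5) = 0.0001905+0.000j S between n1,n2
  Y(R6) = 0.1337+0.000j S between n4,n3
  Y(R7) = 0.05181+0.000j S between n1,n2
  Y(C2) = 0.000+1.116j S between n1,n0
  Y(L3) = 0.000-0.0005596j S between n0,n3
  Y(R8) = 0.01825+0.000j S between n4,n2
  Y(R9) = 0.0007692+0.000j S between n2,n1
  Y(L4) = 0.000-0.03617j S between n0,n4
  Y(R10) = 0.5263+0.000j S between n4,n2
  V1: constraint V(n0)−V(n4) = 15.6
Assemble and solve the 5×5 MNA system:
  V(n1)=-0.02636+0.3505j  V(n2)=-7.881-0.2424j  V(n3)=-16.83-0.07006j  V(n4)=-15.60+0.000j
  i(V1)=-8.809+0.7104j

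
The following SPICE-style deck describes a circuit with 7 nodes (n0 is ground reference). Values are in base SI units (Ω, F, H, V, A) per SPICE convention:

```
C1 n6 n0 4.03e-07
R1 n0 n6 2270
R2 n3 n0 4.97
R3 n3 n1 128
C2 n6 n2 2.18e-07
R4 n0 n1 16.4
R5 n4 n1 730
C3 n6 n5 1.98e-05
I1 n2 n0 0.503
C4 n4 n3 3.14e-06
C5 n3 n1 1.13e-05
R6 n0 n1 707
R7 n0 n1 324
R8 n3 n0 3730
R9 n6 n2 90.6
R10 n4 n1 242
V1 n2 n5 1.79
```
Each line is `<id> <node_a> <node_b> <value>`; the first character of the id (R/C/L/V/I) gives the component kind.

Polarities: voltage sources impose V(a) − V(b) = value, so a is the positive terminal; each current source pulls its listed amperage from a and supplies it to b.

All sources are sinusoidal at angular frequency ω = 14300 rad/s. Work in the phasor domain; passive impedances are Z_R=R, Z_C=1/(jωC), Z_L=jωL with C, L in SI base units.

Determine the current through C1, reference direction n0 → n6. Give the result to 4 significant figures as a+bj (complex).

0.5001+0.03823j A

MNA unknowns: 6 node voltages V₁..V_6 plus 1 source current (V1)
C1: Y=0.000+0.005763j on G[6,0]
R1: Y=0.0004405+0.000j on G[0,6]
R2: Y=0.2012+0.000j on G[3,0]
R3: Y=0.007812+0.000j on G[3,1]
C2: Y=0.000+0.003117j on G[6,2]
R4: Y=0.06098+0.000j on G[0,1]
R5: Y=0.001370+0.000j on G[4,1]
C3: Y=0.000+0.2831j on G[6,5]
I1: z[2]−=0.503, z[0]+=0.503
C4: Y=0.000+0.04490j on G[4,3]
C5: Y=0.000+0.1616j on G[3,1]
R6: Y=0.001414+0.000j on G[0,1]
R7: Y=0.003086+0.000j on G[0,1]
R8: Y=0.0002681+0.000j on G[3,0]
R9: Y=0.01104+0.000j on G[6,2]
R10: Y=0.004132+0.000j on G[4,1]
V1: row V2−V5=1.79, i_V1 at 2,5
solve → V1=0.000+0.000j, V2=-4.933+88.60j, V3=0.000+0.000j, V4=0.000+0.000j, V5=-6.723+88.60j, V6=-6.633+86.78j
aux → i_V1=-0.5161-0.02542j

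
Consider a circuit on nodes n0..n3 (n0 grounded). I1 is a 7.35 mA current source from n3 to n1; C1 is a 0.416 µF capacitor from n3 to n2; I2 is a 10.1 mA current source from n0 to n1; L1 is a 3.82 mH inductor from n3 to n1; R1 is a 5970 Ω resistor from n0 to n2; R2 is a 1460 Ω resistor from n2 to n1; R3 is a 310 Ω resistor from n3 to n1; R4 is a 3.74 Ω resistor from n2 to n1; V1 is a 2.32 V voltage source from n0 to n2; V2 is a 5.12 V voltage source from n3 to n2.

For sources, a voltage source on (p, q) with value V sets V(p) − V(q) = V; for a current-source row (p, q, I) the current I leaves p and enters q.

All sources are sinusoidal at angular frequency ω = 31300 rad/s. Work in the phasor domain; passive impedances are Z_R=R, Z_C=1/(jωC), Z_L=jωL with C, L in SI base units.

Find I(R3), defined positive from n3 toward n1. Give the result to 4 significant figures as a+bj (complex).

0.01610+0.0004963j A

Element admittances at ω=31300 rad/s:
  I1: injects 0.00735 A into n1 (from n3)
  Y(C1) = 0.000+0.01302j S between n3,n2
  I2: injects 0.0101 A into n1 (from n0)
  Y(L1) = 0.000-0.008364j S between n3,n1
  Y(R1) = 0.0001675+0.000j S between n0,n2
  Y(R2) = 0.0006849+0.000j S between n2,n1
  Y(R3) = 0.003226+0.000j S between n3,n1
  Y(R4) = 0.2674+0.000j S between n2,n1
  V1: constraint V(n0)−V(n2) = 2.32
  V2: constraint V(n3)−V(n2) = 5.12
Assemble and solve the 5×5 MNA system:
  V(n1)=-2.190-0.1538j  V(n2)=-2.320+0.000j  V(n3)=2.800+0.000j
  i(V1)=-0.01049+0.000j  i(V2)=-0.02473-0.02543j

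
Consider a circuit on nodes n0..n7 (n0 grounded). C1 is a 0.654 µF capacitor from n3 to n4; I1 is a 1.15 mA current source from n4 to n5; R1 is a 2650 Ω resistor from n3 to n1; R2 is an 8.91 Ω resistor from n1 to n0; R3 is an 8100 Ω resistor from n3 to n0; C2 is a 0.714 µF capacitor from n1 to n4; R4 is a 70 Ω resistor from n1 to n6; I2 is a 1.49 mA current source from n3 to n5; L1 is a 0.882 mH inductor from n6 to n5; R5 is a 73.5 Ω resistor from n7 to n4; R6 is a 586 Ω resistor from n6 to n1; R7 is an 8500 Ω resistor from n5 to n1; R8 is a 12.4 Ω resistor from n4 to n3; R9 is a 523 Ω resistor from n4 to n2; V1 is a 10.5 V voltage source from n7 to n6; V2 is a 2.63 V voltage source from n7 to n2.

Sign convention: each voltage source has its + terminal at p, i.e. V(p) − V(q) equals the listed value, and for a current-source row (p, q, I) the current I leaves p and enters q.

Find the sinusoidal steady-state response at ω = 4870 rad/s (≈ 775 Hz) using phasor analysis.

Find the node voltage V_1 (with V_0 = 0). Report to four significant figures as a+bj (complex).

Apply KCL at each of the 7 non-ground nodes and solve the resulting linear system.
Node n1: branches {R1, R2, C2, R4, R6, R7} → V_1 = -0.008758+0.003630j
Node n2: branches {R9, V2} → V_2 = 6.895-1.629j
Node n3: branches {C1, R1, R3, I2, R8} → V_3 = 7.962-3.300j
Node n4: branches {C1, I1, C2, R5, R8, R9} → V_4 = 8.029-3.323j
Node n5: branches {I1, I2, L1, R7} → V_5 = -0.9753-1.617j
Node n6: branches {R4, L1, R6, V1} → V_6 = -0.9745-1.629j
Node n7: branches {R5, V1, V2} → V_7 = 9.525-1.629j
Source currents: i(V1)=-0.01820-0.02629j, i(V2)=-0.002167+0.003240j

-0.008758+0.003630j V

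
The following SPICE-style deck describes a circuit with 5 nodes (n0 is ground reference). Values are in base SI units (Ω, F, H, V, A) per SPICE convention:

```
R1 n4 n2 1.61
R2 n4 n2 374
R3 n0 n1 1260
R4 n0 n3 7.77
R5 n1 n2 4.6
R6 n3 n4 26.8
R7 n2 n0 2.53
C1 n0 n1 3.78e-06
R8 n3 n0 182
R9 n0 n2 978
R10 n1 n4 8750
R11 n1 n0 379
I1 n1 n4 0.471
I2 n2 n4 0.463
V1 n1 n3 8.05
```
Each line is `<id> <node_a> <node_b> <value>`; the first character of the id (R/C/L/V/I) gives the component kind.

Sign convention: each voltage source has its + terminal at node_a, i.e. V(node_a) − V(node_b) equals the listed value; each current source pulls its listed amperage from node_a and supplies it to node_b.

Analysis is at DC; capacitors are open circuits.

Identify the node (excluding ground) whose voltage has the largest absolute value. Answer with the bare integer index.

3

Element admittances at DC:
  Y(R1) = 0.6211 S between n4,n2
  Y(R2) = 0.002674 S between n4,n2
  Y(R3) = 0.0007937 S between n0,n1
  Y(R4) = 0.1287 S between n0,n3
  Y(R5) = 0.2174 S between n1,n2
  Y(R6) = 0.03731 S between n3,n4
  Y(R7) = 0.3953 S between n2,n0
  Y(C1) = 0.000 S between n0,n1
  Y(R8) = 0.005495 S between n3,n0
  Y(R9) = 0.001022 S between n0,n2
  Y(R10) = 0.0001143 S between n1,n4
  Y(R11) = 0.002639 S between n1,n0
  I1: injects 0.471 A into n4 (from n1)
  I2: injects 0.463 A into n4 (from n2)
  V1: constraint V(n1)−V(n3) = 8.05
Assemble and solve the 5×5 MNA system:
  V(n1)=3.419  V(n2)=1.539  V(n3)=-4.631  V(n4)=2.603
  i(V1)=-0.8915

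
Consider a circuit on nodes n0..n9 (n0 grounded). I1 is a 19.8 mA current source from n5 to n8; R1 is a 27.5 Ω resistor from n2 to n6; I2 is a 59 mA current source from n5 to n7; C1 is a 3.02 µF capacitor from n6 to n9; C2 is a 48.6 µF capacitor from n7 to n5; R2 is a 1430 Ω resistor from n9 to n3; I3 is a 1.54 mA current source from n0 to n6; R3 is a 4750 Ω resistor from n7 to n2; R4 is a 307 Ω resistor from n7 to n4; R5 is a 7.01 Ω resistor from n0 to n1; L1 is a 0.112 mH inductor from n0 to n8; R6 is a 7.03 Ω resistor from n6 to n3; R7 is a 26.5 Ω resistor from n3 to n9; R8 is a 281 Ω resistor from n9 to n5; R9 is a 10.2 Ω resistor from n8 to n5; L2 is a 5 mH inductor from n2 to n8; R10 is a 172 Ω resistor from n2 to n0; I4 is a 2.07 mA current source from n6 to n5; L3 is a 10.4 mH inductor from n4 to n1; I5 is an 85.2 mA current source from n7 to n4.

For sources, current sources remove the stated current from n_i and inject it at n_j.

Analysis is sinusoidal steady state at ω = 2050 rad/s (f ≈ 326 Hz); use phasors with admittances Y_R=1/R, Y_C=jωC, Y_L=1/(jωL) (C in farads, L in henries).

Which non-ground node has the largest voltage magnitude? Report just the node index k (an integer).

4

Apply KCL at each of the 9 non-ground nodes and solve the resulting linear system.
Node n1: branches {R5, L3} → V_1 = 0.5611-0.03282j
Node n2: branches {R1, R3, L2, R10} → V_2 = -0.006854-0.05357j
Node n3: branches {R2, R6, R7} → V_3 = -0.1166-0.04341j
Node n4: branches {R4, L3, I5} → V_4 = 0.6609+1.674j
Node n5: branches {I1, I2, C2, R8, R9, I4} → V_5 = -0.9681+0.02723j
Node n6: branches {R1, C1, I3, R6, I4} → V_6 = -0.09804-0.04850j
Node n7: branches {I2, C2, R3, R4, I5} → V_7 = -0.9217+0.2365j
Node n8: branches {I1, L1, R9, L2} → V_8 = -0.001146-0.01802j
Node n9: branches {C1, R2, R7, R8} → V_9 = -0.1852-0.02457j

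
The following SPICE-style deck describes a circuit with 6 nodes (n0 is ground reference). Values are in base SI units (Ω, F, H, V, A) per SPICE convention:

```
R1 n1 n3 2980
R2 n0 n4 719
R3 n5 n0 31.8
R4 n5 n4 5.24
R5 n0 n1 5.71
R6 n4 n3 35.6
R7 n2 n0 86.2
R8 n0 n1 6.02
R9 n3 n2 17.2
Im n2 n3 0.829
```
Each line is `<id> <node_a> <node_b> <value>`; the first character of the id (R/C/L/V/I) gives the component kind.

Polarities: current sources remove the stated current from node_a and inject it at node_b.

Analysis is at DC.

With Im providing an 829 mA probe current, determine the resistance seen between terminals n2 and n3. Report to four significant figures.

R_eq = 15.49 Ω

Apply KCL at each of the 5 non-ground nodes and solve the resulting linear system.
Node n1: branches {R1, R5, R8} → V_1 = 0.005615
Node n2: branches {R7, R9, Im} → V_2 = -7.122
Node n3: branches {R1, R6, R9, Im} → V_3 = 5.716
Node n4: branches {R2, R4, R6} → V_4 = 2.843
Node n5: branches {R3, R4} → V_5 = 2.441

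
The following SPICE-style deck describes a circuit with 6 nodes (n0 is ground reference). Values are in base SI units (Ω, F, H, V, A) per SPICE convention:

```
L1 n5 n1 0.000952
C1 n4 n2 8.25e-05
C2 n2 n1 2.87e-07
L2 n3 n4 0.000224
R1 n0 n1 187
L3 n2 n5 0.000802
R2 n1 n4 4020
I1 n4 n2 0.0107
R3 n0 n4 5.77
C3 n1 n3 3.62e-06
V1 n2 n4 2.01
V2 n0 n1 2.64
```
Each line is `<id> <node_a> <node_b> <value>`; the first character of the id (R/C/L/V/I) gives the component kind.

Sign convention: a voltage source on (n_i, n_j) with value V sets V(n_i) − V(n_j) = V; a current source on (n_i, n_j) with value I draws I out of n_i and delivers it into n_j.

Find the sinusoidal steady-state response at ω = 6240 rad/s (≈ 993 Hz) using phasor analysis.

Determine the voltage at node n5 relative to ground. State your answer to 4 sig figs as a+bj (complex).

MNA unknowns: 5 node voltages V₁..V_5 plus 2 source currents (V1, V2)
L1: Y=0.000-0.1683j on G[5,1]
C1: Y=0.000+0.5148j on G[4,2]
C2: Y=0.000+0.001791j on G[2,1]
L2: Y=0.000-0.7154j on G[3,4]
R1: Y=0.005348+0.000j on G[0,1]
L3: Y=0.000-0.1998j on G[2,5]
R2: Y=0.0002488+0.000j on G[1,4]
I1: z[4]−=0.0107, z[2]+=0.0107
R3: Y=0.1733+0.000j on G[0,4]
C3: Y=0.000+0.02259j on G[1,3]
V1: row V2−V4=2.01, i_V1 at 2,4
V2: row V0−V1=2.64, i_V2 at 0,1
solve → V1=-2.640+0.000j, V2=1.325+1.784j, V3=-0.6209+1.842j, V4=-0.6847+1.784j, V5=-0.4878+0.9682j
aux → i_V1=-0.1491-0.6796j, i_V2=-0.1328+0.3091j

-0.4878+0.9682j V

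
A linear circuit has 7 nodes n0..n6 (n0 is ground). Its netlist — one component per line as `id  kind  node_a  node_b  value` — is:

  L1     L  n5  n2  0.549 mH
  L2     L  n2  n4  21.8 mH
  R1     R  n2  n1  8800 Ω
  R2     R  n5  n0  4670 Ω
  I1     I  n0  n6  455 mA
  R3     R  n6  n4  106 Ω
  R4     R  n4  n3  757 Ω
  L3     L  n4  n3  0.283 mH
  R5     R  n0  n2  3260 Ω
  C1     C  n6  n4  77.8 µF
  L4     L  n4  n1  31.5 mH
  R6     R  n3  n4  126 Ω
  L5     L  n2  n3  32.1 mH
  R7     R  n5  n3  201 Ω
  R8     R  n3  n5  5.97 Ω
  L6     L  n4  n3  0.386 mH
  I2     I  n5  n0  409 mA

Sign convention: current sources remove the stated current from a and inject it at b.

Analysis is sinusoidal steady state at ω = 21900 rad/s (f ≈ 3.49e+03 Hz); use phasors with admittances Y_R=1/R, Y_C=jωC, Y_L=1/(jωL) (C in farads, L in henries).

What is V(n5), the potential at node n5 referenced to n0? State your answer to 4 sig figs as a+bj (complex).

88.25+0.1579j V

MNA unknowns: 6 node voltages V₁..V_6
L1: Y=0.000-0.08317j on G[5,2]
L2: Y=0.000-0.002095j on G[2,4]
R1: Y=0.0001136+0.000j on G[2,1]
R2: Y=0.0002141+0.000j on G[5,0]
I1: z[0]−=0.455, z[6]+=0.455
R3: Y=0.009434+0.000j on G[6,4]
R4: Y=0.001321+0.000j on G[4,3]
L3: Y=0.000-0.1614j on G[4,3]
R5: Y=0.0003067+0.000j on G[0,2]
C1: Y=0.000+1.704j on G[6,4]
L4: Y=0.000-0.001450j on G[4,1]
R6: Y=0.007937+0.000j on G[3,4]
L5: Y=0.000-0.001422j on G[2,3]
R7: Y=0.004975+0.000j on G[5,3]
R8: Y=0.1675+0.000j on G[3,5]
L6: Y=0.000-0.1183j on G[4,3]
I2: z[5]−=0.409, z[0]+=0.409
solve → V1=91.03+1.609j, V2=88.35-0.1102j, V3=90.86+0.2083j, V4=90.90+1.819j, V5=88.25+0.1579j, V6=90.90+1.552j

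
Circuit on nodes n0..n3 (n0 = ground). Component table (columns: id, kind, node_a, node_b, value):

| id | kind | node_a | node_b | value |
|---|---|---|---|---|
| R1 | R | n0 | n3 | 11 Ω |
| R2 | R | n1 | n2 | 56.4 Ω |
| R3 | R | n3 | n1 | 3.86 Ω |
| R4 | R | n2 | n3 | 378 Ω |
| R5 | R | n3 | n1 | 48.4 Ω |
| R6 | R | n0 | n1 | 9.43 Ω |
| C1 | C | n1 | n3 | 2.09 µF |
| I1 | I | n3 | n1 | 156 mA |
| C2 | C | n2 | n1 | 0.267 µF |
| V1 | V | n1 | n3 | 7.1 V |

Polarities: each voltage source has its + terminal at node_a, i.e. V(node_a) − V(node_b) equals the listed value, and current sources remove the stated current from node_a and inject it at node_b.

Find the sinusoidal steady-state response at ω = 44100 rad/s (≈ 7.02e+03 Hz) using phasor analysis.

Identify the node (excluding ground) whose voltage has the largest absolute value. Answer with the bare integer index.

MNA unknowns: 3 node voltages V₁..V_3 plus 1 source current (V1)
R1: Y=0.09091+0.000j on G[0,3]
R2: Y=0.01773+0.000j on G[1,2]
R3: Y=0.2591+0.000j on G[3,1]
R4: Y=0.002646+0.000j on G[2,3]
R5: Y=0.02066+0.000j on G[3,1]
R6: Y=0.1060+0.000j on G[0,1]
C1: Y=0.000+0.09217j on G[1,3]
I1: z[3]−=0.156, z[1]+=0.156
C2: Y=0.000+0.01177j on G[2,1]
V1: row V1−V3=7.1, i_V1 at 1,3
solve → V1=3.277+0.000j, V2=2.586+0.3993j, V3=-3.823+0.000j
aux → i_V1=-2.195-0.6555j

3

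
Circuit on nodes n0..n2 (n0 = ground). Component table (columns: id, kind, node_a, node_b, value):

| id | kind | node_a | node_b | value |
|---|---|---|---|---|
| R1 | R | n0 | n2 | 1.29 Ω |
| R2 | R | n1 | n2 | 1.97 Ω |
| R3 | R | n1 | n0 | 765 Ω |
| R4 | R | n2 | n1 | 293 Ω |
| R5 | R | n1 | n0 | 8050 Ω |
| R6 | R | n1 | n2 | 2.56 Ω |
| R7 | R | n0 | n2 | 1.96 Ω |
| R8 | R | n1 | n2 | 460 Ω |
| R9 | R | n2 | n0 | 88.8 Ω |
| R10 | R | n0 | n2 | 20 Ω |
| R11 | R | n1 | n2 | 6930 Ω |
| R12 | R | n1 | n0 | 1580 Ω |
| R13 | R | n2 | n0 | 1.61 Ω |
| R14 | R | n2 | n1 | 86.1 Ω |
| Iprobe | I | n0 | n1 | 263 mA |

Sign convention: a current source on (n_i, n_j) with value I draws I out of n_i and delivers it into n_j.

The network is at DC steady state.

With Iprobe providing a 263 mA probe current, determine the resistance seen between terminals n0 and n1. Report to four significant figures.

MNA unknowns: 2 node voltages V₁..V_2
R1: Y=0.7752 on G[0,2]
R2: Y=0.5076 on G[1,2]
R3: Y=0.001307 on G[1,0]
R4: Y=0.003413 on G[2,1]
R5: Y=0.0001242 on G[1,0]
R6: Y=0.3906 on G[1,2]
R7: Y=0.5102 on G[0,2]
R8: Y=0.002174 on G[1,2]
R9: Y=0.01126 on G[2,0]
R10: Y=0.05000 on G[0,2]
R11: Y=0.0001443 on G[1,2]
R12: Y=0.0006329 on G[1,0]
R13: Y=0.6211 on G[2,0]
R14: Y=0.01161 on G[2,1]
Iprobe: z[0]−=0.263, z[1]+=0.263
solve → V1=0.4195, V2=0.1332

R_eq = 1.595 Ω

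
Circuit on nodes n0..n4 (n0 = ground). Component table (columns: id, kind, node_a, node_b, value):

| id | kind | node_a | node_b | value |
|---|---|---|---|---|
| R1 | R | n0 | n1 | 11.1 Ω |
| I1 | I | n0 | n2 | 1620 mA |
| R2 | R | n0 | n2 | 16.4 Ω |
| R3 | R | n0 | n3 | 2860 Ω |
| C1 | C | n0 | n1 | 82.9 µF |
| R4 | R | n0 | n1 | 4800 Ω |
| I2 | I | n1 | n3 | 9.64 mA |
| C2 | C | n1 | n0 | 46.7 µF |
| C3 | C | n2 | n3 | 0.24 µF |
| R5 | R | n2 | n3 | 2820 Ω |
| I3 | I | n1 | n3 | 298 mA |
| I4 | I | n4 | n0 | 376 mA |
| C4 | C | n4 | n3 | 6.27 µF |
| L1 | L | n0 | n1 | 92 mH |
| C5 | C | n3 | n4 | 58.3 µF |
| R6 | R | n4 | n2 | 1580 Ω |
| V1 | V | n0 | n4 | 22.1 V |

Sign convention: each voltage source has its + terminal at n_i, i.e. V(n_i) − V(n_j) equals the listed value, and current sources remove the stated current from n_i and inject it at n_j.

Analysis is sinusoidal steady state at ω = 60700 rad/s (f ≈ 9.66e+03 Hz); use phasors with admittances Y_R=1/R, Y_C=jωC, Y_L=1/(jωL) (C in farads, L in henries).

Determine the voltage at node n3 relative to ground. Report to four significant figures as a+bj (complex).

Element admittances at ω=60700 rad/s:
  Y(R1) = 0.09009+0.000j S between n0,n1
  I1: injects 1.62 A into n2 (from n0)
  Y(R2) = 0.06098+0.000j S between n0,n2
  Y(R3) = 0.0003497+0.000j S between n0,n3
  Y(C1) = 0.000+5.032j S between n0,n1
  Y(R4) = 0.0002083+0.000j S between n0,n1
  I2: injects 0.00964 A into n3 (from n1)
  Y(C2) = 0.000+2.835j S between n1,n0
  Y(C3) = 0.000+0.01457j S between n2,n3
  Y(R5) = 0.0003546+0.000j S between n2,n3
  I3: injects 0.298 A into n3 (from n1)
  I4: injects 0.376 A into n0 (from n4)
  Y(C4) = 0.000+0.3806j S between n4,n3
  Y(L1) = 0.000-0.0001791j S between n0,n1
  Y(C5) = 0.000+3.539j S between n3,n4
  Y(R6) = 0.0006329+0.000j S between n4,n2
  V1: constraint V(n0)−V(n4) = 22.1
Assemble and solve the 5×5 MNA system:
  V(n1)=-0.0004488+0.03910j  V(n2)=23.32-10.64j  V(n3)=-21.93-0.1236j  V(n4)=-22.10+0.000j
  i(V1)=-0.1373-0.6488j

-21.93-0.1236j V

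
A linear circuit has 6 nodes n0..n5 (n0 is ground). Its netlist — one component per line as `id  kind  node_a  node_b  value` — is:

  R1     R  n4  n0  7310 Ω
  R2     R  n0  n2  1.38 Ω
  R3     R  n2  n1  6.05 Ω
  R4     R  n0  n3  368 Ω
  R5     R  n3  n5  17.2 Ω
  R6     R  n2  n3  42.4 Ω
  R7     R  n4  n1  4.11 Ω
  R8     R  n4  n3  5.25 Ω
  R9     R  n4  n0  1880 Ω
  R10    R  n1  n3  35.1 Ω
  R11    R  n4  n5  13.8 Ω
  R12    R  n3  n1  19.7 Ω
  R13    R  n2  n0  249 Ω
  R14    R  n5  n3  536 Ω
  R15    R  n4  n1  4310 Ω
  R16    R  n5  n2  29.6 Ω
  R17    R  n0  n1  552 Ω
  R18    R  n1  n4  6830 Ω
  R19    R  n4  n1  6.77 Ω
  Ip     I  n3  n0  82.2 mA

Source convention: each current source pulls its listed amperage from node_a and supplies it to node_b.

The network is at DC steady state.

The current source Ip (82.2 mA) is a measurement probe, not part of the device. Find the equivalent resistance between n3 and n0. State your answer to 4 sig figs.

Apply KCL at each of the 5 non-ground nodes and solve the resulting linear system.
Node n1: branches {R3, R7, R10, R12, R15, R17, R18, R19} → V_1 = -0.4266
Node n2: branches {R2, R3, R6, R13, R16} → V_2 = -0.1087
Node n3: branches {R4, R5, R6, R8, R10, R12, R14, Ip} → V_3 = -0.6889
Node n4: branches {R1, R7, R8, R9, R11, R15, R18, R19} → V_4 = -0.5098
Node n5: branches {R5, R11, R14, R16} → V_5 = -0.4929

R_eq = 8.380 Ω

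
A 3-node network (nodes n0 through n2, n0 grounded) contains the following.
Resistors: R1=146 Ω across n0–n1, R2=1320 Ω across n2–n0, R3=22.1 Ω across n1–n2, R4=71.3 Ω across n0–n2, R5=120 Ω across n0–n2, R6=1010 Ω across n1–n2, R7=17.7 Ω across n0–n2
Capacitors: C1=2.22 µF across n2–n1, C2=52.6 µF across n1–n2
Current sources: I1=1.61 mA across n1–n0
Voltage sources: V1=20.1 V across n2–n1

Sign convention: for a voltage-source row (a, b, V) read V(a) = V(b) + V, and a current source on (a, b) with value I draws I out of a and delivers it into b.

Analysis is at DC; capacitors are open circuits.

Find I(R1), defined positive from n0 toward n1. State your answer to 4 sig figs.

0.1269 A

Apply KCL at each of the 2 non-ground nodes and solve the resulting linear system.
Node n1: branches {R1, C1, R3, R6, C2, I1, V1} → V_1 = -18.53
Node n2: branches {R2, C1, R3, R4, R5, R6, C2, R7, V1} → V_2 = 1.574
Source currents: i(V1)=-1.055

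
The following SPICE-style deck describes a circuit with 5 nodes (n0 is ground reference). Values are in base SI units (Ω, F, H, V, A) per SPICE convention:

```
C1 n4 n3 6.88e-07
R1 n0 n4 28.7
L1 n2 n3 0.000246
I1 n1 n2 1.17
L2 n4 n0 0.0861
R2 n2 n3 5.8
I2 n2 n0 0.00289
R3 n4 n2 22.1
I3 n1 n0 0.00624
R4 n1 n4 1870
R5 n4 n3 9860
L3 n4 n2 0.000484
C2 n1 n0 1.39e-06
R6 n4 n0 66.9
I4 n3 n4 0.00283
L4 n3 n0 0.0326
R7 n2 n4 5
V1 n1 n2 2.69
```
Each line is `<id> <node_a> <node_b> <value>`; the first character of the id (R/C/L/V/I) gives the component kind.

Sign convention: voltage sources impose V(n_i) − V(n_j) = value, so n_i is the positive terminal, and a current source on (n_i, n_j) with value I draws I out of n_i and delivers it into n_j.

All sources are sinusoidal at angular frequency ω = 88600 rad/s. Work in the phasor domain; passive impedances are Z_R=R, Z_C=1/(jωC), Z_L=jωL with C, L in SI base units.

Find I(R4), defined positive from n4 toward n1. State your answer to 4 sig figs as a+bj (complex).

-0.001223+3.633e-05j A

MNA unknowns: 4 node voltages V₁..V_4 plus 1 source current (V1)
C1: Y=0.000+0.06096j on G[4,3]
R1: Y=0.03484+0.000j on G[0,4]
L1: Y=0.000-0.04588j on G[2,3]
I1: z[1]−=1.17, z[2]+=1.17
L2: Y=0.000-0.0001311j on G[4,0]
R2: Y=0.1724+0.000j on G[2,3]
I2: z[2]−=0.00289, z[0]+=0.00289
R3: Y=0.04525+0.000j on G[4,2]
I3: z[1]−=0.00624, z[0]+=0.00624
R4: Y=0.0005348+0.000j on G[1,4]
R5: Y=0.0001014+0.000j on G[4,3]
L3: Y=0.000-0.02332j on G[4,2]
C2: Y=0.000+0.1232j on G[1,0]
R6: Y=0.01495+0.000j on G[4,0]
I4: z[3]−=0.00283, z[4]+=0.00283
L4: Y=0.000-0.0003462j on G[3,0]
R7: Y=0.2000+0.000j on G[2,4]
V1: row V1−V2=2.69, i_V1 at 1,2
solve → V1=0.2650-0.7458j, V2=-2.425-0.7458j, V3=-2.452-0.6060j, V4=-2.022-0.6779j
aux → i_V1=-1.269-0.03260j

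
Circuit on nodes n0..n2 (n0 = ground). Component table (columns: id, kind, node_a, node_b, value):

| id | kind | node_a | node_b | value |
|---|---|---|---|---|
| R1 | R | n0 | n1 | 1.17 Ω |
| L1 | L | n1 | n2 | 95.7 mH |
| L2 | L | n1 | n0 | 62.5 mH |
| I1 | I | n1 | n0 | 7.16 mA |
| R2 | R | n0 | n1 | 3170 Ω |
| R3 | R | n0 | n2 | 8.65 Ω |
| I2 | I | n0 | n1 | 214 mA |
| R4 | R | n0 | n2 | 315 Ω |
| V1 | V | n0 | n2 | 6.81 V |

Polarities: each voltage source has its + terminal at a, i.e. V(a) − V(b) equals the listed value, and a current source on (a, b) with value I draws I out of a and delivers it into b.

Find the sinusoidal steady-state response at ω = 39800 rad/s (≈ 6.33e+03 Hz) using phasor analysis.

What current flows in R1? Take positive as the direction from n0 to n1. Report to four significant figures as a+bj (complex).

-0.2068-0.001948j A

MNA unknowns: 2 node voltages V₁..V_2 plus 1 source current (V1)
R1: Y=0.8547+0.000j on G[0,1]
L1: Y=0.000-0.0002625j on G[1,2]
L2: Y=0.000-0.0004020j on G[1,0]
I1: z[1]−=0.00716, z[0]+=0.00716
R2: Y=0.0003155+0.000j on G[0,1]
R3: Y=0.1156+0.000j on G[0,2]
I2: z[0]−=0.214, z[1]+=0.214
R4: Y=0.003175+0.000j on G[0,2]
V1: row V0−V2=6.81, i_V1 at 0,2
solve → V1=0.2419+0.002279j, V2=-6.810+0.000j
aux → i_V1=-0.8089+0.001851j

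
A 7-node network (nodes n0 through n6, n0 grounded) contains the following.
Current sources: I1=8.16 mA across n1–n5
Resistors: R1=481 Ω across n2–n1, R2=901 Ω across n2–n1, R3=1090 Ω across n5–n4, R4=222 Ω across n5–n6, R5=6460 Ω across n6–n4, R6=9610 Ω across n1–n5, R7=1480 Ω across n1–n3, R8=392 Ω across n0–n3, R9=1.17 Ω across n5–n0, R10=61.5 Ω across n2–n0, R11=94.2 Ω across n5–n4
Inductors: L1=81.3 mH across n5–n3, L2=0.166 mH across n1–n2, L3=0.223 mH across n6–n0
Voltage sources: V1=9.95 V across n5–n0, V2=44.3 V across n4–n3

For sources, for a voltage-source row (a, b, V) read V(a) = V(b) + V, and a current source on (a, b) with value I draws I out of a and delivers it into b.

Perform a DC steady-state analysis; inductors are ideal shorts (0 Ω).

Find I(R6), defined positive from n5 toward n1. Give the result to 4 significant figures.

MNA unknowns: 6 node voltages V₁..V_6 plus 5 source currents (L1, L2, L3, V1, V2)
I1: z[1]−=0.00816, z[5]+=0.00816
R1: Y=0.002079 on G[2,1]
R2: Y=0.001110 on G[2,1]
R3: Y=0.0009174 on G[5,4]
R4: Y=0.004505 on G[5,6]
L1: row V5−V3=0, i_L1 at 5,3
L2: row V1−V2=0, i_L2 at 1,2
R5: Y=0.0001548 on G[6,4]
R6: Y=0.0001041 on G[1,5]
L3: row V6−V0=0, i_L3 at 6,0
R7: Y=0.0006757 on G[1,3]
R8: Y=0.002551 on G[0,3]
R9: Y=0.8547 on G[5,0]
R10: Y=0.01626 on G[2,0]
R11: Y=0.01062 on G[5,4]
V1: row V5−V0=9.95, i_V1 at 5,0
V2: row V4−V3=44.3, i_V2 at 4,3
solve → V1=-0.02357, V2=-0.02357, V3=9.950, V4=54.25, V5=9.950, V6=0.000
aux → i_L1=0.5514, i_L2=-0.0003833, i_L3=0.05322, i_V1=-8.582, i_V2=-0.5193

0.001038 A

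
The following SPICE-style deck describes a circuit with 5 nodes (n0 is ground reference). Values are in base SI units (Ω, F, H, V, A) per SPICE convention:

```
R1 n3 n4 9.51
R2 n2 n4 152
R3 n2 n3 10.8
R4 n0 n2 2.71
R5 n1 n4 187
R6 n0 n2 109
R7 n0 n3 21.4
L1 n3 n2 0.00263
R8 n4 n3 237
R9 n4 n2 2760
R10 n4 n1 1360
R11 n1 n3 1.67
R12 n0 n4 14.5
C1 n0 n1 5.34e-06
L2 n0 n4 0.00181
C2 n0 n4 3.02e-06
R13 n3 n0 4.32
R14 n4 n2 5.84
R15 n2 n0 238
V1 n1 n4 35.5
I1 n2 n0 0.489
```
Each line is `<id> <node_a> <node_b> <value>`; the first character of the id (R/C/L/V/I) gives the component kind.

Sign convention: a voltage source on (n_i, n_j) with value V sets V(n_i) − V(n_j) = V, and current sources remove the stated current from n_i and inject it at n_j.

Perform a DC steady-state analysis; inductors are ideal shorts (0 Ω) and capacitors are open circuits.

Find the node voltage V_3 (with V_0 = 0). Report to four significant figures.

13.43 V

Element admittances at DC:
  Y(R1) = 0.1052 S between n3,n4
  Y(R2) = 0.006579 S between n2,n4
  Y(R3) = 0.09259 S between n2,n3
  Y(R4) = 0.3690 S between n0,n2
  Y(R5) = 0.005348 S between n1,n4
  Y(R6) = 0.009174 S between n0,n2
  Y(R7) = 0.04673 S between n0,n3
  L1: short n3↔n2 (DC inductor)
  Y(R8) = 0.004219 S between n4,n3
  Y(R9) = 0.0003623 S between n4,n2
  Y(R10) = 0.0007353 S between n4,n1
  Y(R11) = 0.5988 S between n1,n3
  Y(R12) = 0.06897 S between n0,n4
  Y(C1) = 0.000 S between n0,n1
  L2: short n0↔n4 (DC inductor)
  Y(C2) = 0.000 S between n0,n4
  Y(R13) = 0.2315 S between n3,n0
  Y(R14) = 0.1712 S between n4,n2
  Y(R15) = 0.004202 S between n2,n0
  V1: constraint V(n1)−V(n4) = 35.5
  I1: injects 0.489 A into n0 (from n2)
Assemble and solve the 7×7 MNA system:
  V(n1)=35.50  V(n2)=13.43  V(n3)=13.43  V(n4)=0.000
  i(L1)=8.015  i(L2)=9.358  i(V1)=-13.43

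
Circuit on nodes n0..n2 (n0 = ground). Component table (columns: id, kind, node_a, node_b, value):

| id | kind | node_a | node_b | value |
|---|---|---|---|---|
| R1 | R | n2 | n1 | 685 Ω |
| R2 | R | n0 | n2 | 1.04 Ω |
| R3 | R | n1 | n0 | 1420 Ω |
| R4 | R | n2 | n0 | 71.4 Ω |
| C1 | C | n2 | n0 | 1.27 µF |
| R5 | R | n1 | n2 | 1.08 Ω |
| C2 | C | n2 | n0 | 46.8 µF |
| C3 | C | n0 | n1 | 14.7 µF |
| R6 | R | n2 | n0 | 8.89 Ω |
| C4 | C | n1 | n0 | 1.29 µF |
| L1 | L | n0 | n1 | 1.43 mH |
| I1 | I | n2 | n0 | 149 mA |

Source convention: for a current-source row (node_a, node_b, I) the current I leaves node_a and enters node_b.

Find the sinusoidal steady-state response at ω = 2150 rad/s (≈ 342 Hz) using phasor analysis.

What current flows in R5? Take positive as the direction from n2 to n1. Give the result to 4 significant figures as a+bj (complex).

-0.01495+0.03152j A

Apply KCL at each of the 2 non-ground nodes and solve the resulting linear system.
Node n1: branches {R1, R3, R5, C3, C4, L1} → V_1 = -0.1087-0.05121j
Node n2: branches {R1, R2, R4, C1, R5, C2, R6, I1} → V_2 = -0.1248-0.01716j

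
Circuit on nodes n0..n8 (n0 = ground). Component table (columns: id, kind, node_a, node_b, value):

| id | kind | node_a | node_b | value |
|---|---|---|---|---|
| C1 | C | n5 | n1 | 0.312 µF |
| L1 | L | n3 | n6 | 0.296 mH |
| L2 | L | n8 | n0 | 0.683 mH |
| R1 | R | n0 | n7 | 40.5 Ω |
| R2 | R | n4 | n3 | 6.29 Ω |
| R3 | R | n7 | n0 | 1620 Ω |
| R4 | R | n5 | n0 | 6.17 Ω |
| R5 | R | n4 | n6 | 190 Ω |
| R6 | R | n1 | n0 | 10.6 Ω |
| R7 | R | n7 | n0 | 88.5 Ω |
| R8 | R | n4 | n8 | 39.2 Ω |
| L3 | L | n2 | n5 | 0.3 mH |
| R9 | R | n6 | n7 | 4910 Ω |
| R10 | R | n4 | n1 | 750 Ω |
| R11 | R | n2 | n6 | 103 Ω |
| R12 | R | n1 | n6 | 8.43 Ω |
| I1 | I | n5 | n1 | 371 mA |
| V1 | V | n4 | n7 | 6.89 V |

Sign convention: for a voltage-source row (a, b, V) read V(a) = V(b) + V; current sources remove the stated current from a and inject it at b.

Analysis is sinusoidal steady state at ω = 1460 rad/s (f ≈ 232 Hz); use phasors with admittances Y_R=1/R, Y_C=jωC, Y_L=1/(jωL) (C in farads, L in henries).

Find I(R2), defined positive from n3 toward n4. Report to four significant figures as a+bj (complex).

-0.02769-0.001010j A

Element admittances at ω=1460 rad/s:
  Y(C1) = 0.000+0.0004555j S between n5,n1
  Y(L1) = 0.000-2.314j S between n3,n6
  Y(L2) = 0.000-1.003j S between n8,n0
  Y(R1) = 0.02469+0.000j S between n0,n7
  Y(R2) = 0.1590+0.000j S between n4,n3
  Y(R3) = 0.0006173+0.000j S between n7,n0
  Y(R4) = 0.1621+0.000j S between n5,n0
  Y(R5) = 0.005263+0.000j S between n4,n6
  Y(R6) = 0.09434+0.000j S between n1,n0
  Y(R7) = 0.01130+0.000j S between n7,n0
  Y(R8) = 0.02551+0.000j S between n4,n8
  Y(L3) = 0.000-2.283j S between n2,n5
  Y(R9) = 0.0002037+0.000j S between n6,n7
  Y(R10) = 0.001333+0.000j S between n4,n1
  Y(R11) = 0.009709+0.000j S between n2,n6
  Y(R12) = 0.1186+0.000j S between n1,n6
  I1: injects 0.371 A into n1 (from n5)
  V1: constraint V(n4)−V(n7) = 6.89
Assemble and solve the 9×9 MNA system:
  V(n1)=3.663-0.01130j  V(n2)=-1.965+0.03670j  V(n3)=3.449+0.01295j  V(n4)=3.624+0.01931j  V(n5)=-1.965+0.01368j  V(n6)=3.450+0.0009850j  V(n7)=-3.266+0.01931j  V(n8)=0.001853+0.09213j
  i(V1)=-0.1209+0.0007105j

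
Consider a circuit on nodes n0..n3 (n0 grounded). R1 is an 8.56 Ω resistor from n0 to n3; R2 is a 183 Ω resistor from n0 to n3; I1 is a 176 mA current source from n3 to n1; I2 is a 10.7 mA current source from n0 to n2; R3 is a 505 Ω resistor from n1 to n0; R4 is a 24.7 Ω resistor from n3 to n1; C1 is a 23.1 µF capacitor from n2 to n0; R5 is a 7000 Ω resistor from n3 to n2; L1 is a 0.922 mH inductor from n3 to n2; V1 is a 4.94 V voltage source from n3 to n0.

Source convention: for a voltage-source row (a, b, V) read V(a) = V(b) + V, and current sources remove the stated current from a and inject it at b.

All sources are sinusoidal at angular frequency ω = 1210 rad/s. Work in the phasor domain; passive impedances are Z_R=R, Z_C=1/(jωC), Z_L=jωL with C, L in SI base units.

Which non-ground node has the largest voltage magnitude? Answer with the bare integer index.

Element admittances at ω=1210 rad/s:
  Y(R1) = 0.1168+0.000j S between n0,n3
  Y(R2) = 0.005464+0.000j S between n0,n3
  I1: injects 0.176 A into n1 (from n3)
  I2: injects 0.0107 A into n2 (from n0)
  Y(R3) = 0.001980+0.000j S between n1,n0
  Y(R4) = 0.04049+0.000j S between n3,n1
  Y(C1) = 0.000+0.02795j S between n2,n0
  Y(R5) = 0.0001429+0.000j S between n3,n2
  Y(L1) = 0.000-0.8964j S between n3,n2
  V1: constraint V(n3)−V(n0) = 4.94
Assemble and solve the 4×4 MNA system:
  V(n1)=8.854+0.000j  V(n2)=5.099+0.01230j  V(n3)=4.940+0.000j
  i(V1)=-0.6106-0.1425j

1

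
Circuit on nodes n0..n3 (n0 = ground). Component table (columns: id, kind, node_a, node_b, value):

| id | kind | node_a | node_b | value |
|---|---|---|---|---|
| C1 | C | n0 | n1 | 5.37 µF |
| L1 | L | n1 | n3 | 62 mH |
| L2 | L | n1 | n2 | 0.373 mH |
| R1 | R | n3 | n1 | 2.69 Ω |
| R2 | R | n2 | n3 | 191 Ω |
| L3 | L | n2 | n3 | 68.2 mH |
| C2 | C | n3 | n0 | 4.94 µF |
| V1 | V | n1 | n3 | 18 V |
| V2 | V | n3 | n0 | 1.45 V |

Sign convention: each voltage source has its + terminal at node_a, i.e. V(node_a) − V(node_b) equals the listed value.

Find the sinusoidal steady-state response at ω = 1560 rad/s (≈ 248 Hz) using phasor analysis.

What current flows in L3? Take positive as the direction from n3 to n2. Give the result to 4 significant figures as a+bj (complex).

0.0005098+0.1683j A

Apply KCL at each of the 3 non-ground nodes and solve the resulting linear system.
Node n1: branches {C1, L1, L2, R1, V1} → V_1 = 19.45+0.000j
Node n2: branches {L2, R2, L3} → V_2 = 19.35-0.05424j
Node n3: branches {L1, R1, R2, L3, C2, V1, V2} → V_3 = 1.450+0.000j
Source currents: i(V1)=-6.785+0.1917j, i(V2)=0.000-0.1741j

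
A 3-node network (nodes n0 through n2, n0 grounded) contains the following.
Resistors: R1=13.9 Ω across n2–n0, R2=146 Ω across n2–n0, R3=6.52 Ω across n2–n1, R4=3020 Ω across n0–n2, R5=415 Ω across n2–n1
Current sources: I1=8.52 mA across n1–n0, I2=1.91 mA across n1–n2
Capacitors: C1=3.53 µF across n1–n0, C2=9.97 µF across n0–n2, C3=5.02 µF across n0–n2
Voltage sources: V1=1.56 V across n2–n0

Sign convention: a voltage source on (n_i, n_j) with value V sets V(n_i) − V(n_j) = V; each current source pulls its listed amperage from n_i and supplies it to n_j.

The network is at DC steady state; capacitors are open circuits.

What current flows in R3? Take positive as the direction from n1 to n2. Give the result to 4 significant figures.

Element admittances at DC:
  Y(R1) = 0.07194 S between n2,n0
  I1: injects 0.00852 A into n0 (from n1)
  Y(R2) = 0.006849 S between n2,n0
  Y(R3) = 0.1534 S between n2,n1
  Y(C1) = 0.000 S between n1,n0
  Y(C2) = 0.000 S between n0,n2
  Y(C3) = 0.000 S between n0,n2
  Y(R4) = 0.0003311 S between n0,n2
  I2: injects 0.00191 A into n2 (from n1)
  Y(R5) = 0.002410 S between n2,n1
  V1: constraint V(n2)−V(n0) = 1.56
Assemble and solve the 3×3 MNA system:
  V(n1)=1.493  V(n2)=1.560
  i(V1)=-0.1320

-0.01027 A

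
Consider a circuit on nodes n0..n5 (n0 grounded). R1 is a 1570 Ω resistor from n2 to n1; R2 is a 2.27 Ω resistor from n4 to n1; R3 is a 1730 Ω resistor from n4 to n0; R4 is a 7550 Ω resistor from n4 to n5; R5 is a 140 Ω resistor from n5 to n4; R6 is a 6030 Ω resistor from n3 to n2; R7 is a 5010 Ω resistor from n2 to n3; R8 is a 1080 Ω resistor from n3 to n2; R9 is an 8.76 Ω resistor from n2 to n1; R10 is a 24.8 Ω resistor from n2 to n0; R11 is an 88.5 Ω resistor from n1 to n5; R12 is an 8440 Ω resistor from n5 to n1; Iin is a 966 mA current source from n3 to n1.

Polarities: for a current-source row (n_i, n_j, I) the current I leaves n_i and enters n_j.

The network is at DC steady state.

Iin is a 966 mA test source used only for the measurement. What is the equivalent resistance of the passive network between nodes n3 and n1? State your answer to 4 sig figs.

R_eq = 783.0 Ω

Element admittances at DC:
  Y(R1) = 0.0006369 S between n2,n1
  Y(R2) = 0.4405 S between n4,n1
  Y(R3) = 0.0005780 S between n4,n0
  Y(R4) = 0.0001325 S between n4,n5
  Y(R5) = 0.007143 S between n5,n4
  Y(R6) = 0.0001658 S between n3,n2
  Y(R7) = 0.0001996 S between n2,n3
  Y(R8) = 0.0009259 S between n3,n2
  Y(R9) = 0.1142 S between n2,n1
  Y(R10) = 0.04032 S between n2,n0
  Y(R11) = 0.01130 S between n1,n5
  Y(R12) = 0.0001185 S between n5,n1
  Iin: injects 0.966 A into n1 (from n3)
Assemble and solve the 5×5 MNA system:
  V(n1)=8.255  V(n2)=-0.1182  V(n3)=-748.2  V(n4)=8.245  V(n5)=8.251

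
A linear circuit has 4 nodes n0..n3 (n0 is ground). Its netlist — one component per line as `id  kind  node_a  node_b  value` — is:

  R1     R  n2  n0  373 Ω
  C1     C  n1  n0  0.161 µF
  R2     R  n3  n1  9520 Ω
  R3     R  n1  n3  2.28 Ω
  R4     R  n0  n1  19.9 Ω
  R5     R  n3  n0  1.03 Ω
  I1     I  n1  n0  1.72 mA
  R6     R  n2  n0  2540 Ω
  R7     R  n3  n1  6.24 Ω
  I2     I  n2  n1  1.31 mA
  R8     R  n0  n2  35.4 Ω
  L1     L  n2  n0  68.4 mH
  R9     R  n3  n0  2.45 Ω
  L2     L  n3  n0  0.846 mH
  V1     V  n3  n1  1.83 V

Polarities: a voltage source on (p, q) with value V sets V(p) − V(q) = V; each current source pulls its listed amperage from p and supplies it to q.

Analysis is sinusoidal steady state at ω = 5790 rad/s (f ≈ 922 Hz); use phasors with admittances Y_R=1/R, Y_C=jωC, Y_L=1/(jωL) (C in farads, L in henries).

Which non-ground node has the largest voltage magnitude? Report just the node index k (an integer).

1

MNA unknowns: 3 node voltages V₁..V_3 plus 1 source current (V1)
R1: Y=0.002681+0.000j on G[2,0]
C1: Y=0.000+0.0009322j on G[1,0]
R2: Y=0.0001050+0.000j on G[3,1]
R3: Y=0.4386+0.000j on G[1,3]
R4: Y=0.05025+0.000j on G[0,1]
R5: Y=0.9709+0.000j on G[3,0]
I1: z[1]−=0.00172, z[0]+=0.00172
R6: Y=0.0003937+0.000j on G[2,0]
R7: Y=0.1603+0.000j on G[3,1]
I2: z[2]−=0.00131, z[1]+=0.00131
R8: Y=0.02825+0.000j on G[0,2]
L1: Y=0.000-0.002525j on G[2,0]
R9: Y=0.4082+0.000j on G[3,0]
L2: Y=0.000-0.2042j on G[3,0]
V1: row V3−V1=1.83, i_V1 at 3,1
solve → V1=-1.767+0.01010j, V2=-0.04155-0.003350j, V3=0.06262+0.01010j
aux → i_V1=-1.185-0.001140j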